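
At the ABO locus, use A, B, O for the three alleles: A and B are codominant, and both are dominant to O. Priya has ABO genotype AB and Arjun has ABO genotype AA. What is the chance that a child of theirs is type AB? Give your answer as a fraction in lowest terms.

ABO cross AB × AA → offspring phenotypes: 1/2 A, 1/2 AB.
So P(type AB) = 1/2.

1/2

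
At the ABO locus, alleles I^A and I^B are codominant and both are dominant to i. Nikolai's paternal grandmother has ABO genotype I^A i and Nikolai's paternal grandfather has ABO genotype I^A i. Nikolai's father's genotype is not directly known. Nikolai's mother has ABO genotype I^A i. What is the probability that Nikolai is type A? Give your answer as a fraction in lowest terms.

3/4

Nikolai's father's ABO genotype from I^A i × I^A i: 1/4 I^A I^A, 1/2 I^A i, 1/4 i i.
Crossing each possibility with the mother I^A i and summing P(type A): 1/4·1 + 1/2·3/4 + 1/4·1/2 = 3/4.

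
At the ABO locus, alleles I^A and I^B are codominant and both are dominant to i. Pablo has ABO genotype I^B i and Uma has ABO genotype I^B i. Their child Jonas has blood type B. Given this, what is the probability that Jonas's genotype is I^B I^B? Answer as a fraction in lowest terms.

1/3

Cross I^B i × I^B i → 1/4 I^B I^B, 1/2 I^B i, 1/4 i i.
Type-B genotypes among offspring: I^B I^B (1/4), I^B i (1/2); total 3/4.
P(I^B I^B | type B) = (1/4) / (3/4) = 1/3.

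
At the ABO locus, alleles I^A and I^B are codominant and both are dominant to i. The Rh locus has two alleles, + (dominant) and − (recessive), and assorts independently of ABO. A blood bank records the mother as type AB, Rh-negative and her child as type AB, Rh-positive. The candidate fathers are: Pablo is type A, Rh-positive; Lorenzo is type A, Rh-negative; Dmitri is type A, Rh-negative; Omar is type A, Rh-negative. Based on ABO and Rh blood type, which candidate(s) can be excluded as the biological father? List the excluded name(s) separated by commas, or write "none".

A candidate is excluded only if no genotype consistent with his phenotype could produce a type AB, Rh-positive child with a type AB, Rh-negative mother.
Lorenzo (type A, Rh-): no genotype consistent with that phenotype can produce a type-AB Rh+ child with a type-AB mother.
Dmitri (type A, Rh-): no genotype consistent with that phenotype can produce a type-AB Rh+ child with a type-AB mother.
Omar (type A, Rh-): no genotype consistent with that phenotype can produce a type-AB Rh+ child with a type-AB mother.

Lorenzo, Dmitri, Omar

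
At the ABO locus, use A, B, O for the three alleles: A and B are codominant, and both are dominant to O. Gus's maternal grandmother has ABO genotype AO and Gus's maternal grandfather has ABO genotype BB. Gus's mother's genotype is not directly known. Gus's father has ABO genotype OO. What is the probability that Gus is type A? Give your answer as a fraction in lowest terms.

1/4

Gus's mother's ABO genotype from AO × BB: 1/2 AB, 1/2 BO.
Crossing each possibility with the father OO and summing P(type A): 1/2·1/2 + 1/2·0 = 1/4.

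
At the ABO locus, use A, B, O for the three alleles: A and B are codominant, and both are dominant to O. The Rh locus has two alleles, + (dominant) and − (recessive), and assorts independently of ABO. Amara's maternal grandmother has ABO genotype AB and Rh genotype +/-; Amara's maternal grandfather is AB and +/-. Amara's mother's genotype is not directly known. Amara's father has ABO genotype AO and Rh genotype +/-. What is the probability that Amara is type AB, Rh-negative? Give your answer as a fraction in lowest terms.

Amara's mother's ABO genotype from AB × AB: 1/4 AA, 1/2 AB, 1/4 BB.
Crossing each possibility with the father AO and summing P(type AB): 1/4·0 + 1/2·1/4 + 1/4·1/2 = 1/4.
Similarly for Rh via the mother's Rh distribution: P(Rh-) = 1/4.
Independent loci: 1/4 × 1/4 = 1/16.

1/16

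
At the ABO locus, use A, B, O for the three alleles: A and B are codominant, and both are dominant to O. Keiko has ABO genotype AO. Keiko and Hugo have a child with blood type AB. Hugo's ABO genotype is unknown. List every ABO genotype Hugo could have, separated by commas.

For each candidate genotype of Hugo, check whether crossing it with AO can produce every observed child phenotype.
  AA → possible child types {A} ✗
  AB → possible child types {A, B, AB} ✓
  AO → possible child types {O, A} ✗
  BB → possible child types {B, AB} ✓
  BO → possible child types {O, A, B, AB} ✓
  OO → possible child types {O, A} ✗

AB, BB, BO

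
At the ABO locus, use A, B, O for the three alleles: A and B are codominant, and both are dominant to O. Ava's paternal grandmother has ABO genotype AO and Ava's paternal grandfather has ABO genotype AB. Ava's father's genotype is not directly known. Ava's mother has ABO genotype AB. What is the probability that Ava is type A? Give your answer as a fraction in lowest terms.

Ava's father's ABO genotype from AO × AB: 1/4 AA, 1/4 AB, 1/4 AO, 1/4 BO.
Crossing each possibility with the mother AB and summing P(type A): 1/4·1/2 + 1/4·1/4 + 1/4·1/2 + 1/4·1/4 = 3/8.

3/8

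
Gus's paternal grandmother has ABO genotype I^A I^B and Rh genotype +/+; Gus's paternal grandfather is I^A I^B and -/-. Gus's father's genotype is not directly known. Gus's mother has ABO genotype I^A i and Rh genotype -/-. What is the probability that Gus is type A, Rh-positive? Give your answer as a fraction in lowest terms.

1/4

Gus's father's ABO genotype from I^A I^B × I^A I^B: 1/4 I^A I^A, 1/2 I^A I^B, 1/4 I^B I^B.
Crossing each possibility with the mother I^A i and summing P(type A): 1/4·1 + 1/2·1/2 + 1/4·0 = 1/2.
Similarly for Rh via the father's Rh distribution: P(Rh+) = 1/2.
Independent loci: 1/2 × 1/2 = 1/4.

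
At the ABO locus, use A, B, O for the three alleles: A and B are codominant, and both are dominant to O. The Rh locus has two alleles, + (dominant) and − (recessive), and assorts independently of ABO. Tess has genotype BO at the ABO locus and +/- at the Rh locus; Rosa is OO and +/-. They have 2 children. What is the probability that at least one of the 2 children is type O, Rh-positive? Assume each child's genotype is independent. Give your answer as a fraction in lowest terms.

ABO cross BO × OO → 1/2 O, 1/2 B.
Rh cross +/- × +/- → 3/4 Rh+, 1/4 Rh-; so P(type O, Rh-positive) = 1/2 × 3/4 = 3/8 per child.
P(none) = (5/8)^2 = 25/64; P(at least one) = 1 − 25/64 = 39/64.

39/64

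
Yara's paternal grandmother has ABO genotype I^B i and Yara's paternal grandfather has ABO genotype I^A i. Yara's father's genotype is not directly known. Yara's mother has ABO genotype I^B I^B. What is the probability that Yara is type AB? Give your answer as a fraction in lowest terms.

Yara's father's ABO genotype from I^B i × I^A i: 1/4 I^A I^B, 1/4 I^A i, 1/4 I^B i, 1/4 i i.
Crossing each possibility with the mother I^B I^B and summing P(type AB): 1/4·1/2 + 1/4·1/2 + 1/4·0 + 1/4·0 = 1/4.

1/4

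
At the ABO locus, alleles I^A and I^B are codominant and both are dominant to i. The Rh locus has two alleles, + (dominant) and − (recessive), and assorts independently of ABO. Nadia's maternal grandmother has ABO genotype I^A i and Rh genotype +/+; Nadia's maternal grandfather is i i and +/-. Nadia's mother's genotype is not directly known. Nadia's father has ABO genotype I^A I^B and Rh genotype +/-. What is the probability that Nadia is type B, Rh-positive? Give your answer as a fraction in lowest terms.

21/64

Nadia's mother's ABO genotype from I^A i × i i: 1/2 I^A i, 1/2 i i.
Crossing each possibility with the father I^A I^B and summing P(type B): 1/2·1/4 + 1/2·1/2 = 3/8.
Similarly for Rh via the mother's Rh distribution: P(Rh+) = 7/8.
Independent loci: 3/8 × 7/8 = 21/64.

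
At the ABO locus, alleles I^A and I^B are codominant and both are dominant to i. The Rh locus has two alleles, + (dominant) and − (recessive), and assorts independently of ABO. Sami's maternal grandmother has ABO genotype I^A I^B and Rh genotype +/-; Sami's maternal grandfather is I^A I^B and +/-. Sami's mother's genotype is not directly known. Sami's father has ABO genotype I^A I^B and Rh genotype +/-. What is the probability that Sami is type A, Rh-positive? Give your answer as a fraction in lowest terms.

3/16

Sami's mother's ABO genotype from I^A I^B × I^A I^B: 1/4 I^A I^A, 1/2 I^A I^B, 1/4 I^B I^B.
Crossing each possibility with the father I^A I^B and summing P(type A): 1/4·1/2 + 1/2·1/4 + 1/4·0 = 1/4.
Similarly for Rh via the mother's Rh distribution: P(Rh+) = 3/4.
Independent loci: 1/4 × 3/4 = 3/16.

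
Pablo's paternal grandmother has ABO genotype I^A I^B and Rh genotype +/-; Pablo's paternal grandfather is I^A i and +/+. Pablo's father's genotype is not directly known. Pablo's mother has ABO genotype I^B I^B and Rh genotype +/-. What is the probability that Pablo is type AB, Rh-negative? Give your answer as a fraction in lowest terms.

1/16

Pablo's father's ABO genotype from I^A I^B × I^A i: 1/4 I^A I^A, 1/4 I^A I^B, 1/4 I^A i, 1/4 I^B i.
Crossing each possibility with the mother I^B I^B and summing P(type AB): 1/4·1 + 1/4·1/2 + 1/4·1/2 + 1/4·0 = 1/2.
Similarly for Rh via the father's Rh distribution: P(Rh-) = 1/8.
Independent loci: 1/2 × 1/8 = 1/16.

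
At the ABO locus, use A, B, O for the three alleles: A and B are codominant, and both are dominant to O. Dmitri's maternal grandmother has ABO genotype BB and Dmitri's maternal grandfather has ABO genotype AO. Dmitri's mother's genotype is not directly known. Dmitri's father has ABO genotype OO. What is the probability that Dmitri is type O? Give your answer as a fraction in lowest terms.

Dmitri's mother's ABO genotype from BB × AO: 1/2 AB, 1/2 BO.
Crossing each possibility with the father OO and summing P(type O): 1/2·0 + 1/2·1/2 = 1/4.

1/4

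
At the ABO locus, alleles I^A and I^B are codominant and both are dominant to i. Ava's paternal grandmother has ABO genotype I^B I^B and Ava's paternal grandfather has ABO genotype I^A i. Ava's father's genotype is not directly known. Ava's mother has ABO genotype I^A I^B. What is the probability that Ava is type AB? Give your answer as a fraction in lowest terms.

Ava's father's ABO genotype from I^B I^B × I^A i: 1/2 I^A I^B, 1/2 I^B i.
Crossing each possibility with the mother I^A I^B and summing P(type AB): 1/2·1/2 + 1/2·1/4 = 3/8.

3/8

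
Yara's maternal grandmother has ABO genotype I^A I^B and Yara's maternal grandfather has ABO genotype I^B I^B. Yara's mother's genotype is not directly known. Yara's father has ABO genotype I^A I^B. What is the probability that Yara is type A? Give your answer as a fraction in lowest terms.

Yara's mother's ABO genotype from I^A I^B × I^B I^B: 1/2 I^A I^B, 1/2 I^B I^B.
Crossing each possibility with the father I^A I^B and summing P(type A): 1/2·1/4 + 1/2·0 = 1/8.

1/8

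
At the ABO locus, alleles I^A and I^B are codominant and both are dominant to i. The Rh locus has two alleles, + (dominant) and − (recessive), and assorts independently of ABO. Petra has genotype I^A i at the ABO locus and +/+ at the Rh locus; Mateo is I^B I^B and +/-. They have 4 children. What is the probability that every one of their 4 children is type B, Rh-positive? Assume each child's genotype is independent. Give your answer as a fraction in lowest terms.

ABO cross I^A i × I^B I^B → 1/2 B, 1/2 AB.
Rh cross +/+ × +/- → 1 Rh+; so P(type B, Rh-positive) = 1/2 × 1 = 1/2 per child.
All 4 independent: (1/2)^4 = 1/16.

1/16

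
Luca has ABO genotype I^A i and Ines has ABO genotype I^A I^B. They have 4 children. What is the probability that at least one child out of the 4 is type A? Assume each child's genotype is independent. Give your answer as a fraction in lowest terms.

ABO cross I^A i × I^A I^B → 1/2 A, 1/4 B, 1/4 AB.
So P(type A) = 1/2 per child.
P(none) = (1/2)^4 = 1/16; P(at least one) = 1 − 1/16 = 15/16.

15/16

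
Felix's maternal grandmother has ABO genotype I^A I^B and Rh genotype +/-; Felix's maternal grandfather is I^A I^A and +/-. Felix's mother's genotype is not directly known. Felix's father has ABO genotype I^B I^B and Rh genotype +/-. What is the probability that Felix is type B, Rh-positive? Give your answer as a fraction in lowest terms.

Felix's mother's ABO genotype from I^A I^B × I^A I^A: 1/2 I^A I^A, 1/2 I^A I^B.
Crossing each possibility with the father I^B I^B and summing P(type B): 1/2·0 + 1/2·1/2 = 1/4.
Similarly for Rh via the mother's Rh distribution: P(Rh+) = 3/4.
Independent loci: 1/4 × 3/4 = 3/16.

3/16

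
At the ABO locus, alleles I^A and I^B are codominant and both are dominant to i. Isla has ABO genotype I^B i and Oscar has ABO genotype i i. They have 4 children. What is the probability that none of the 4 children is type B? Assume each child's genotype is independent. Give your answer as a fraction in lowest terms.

1/16

ABO cross I^B i × i i → 1/2 O, 1/2 B.
So P(type B) = 1/2 per child.
P(not type B) = 1/2 for one child; (1/2)^4 = 1/16.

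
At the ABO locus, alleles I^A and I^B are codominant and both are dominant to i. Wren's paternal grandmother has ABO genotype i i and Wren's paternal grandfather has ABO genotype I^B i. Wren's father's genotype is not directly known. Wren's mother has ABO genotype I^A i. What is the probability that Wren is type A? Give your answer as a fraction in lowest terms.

Wren's father's ABO genotype from i i × I^B i: 1/2 I^B i, 1/2 i i.
Crossing each possibility with the mother I^A i and summing P(type A): 1/2·1/4 + 1/2·1/2 = 3/8.

3/8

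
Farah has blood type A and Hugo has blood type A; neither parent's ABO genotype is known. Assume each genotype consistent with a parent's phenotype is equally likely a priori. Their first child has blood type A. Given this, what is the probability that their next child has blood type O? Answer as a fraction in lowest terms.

Possible genotypes: Farah ∈ {AA, AO}; Hugo ∈ {AA, AO}.
Weight each parental genotype pair by prior × P(type-A child):
  AA × AA: posterior weight 4/15; P(next child type O) = 0.
  AA × AO: posterior weight 4/15; P(next child type O) = 0.
  AO × AA: posterior weight 4/15; P(next child type O) = 0.
  AO × AO: posterior weight 1/5; P(next child type O) = 1/4.
Weighted sum = 1/20.

1/20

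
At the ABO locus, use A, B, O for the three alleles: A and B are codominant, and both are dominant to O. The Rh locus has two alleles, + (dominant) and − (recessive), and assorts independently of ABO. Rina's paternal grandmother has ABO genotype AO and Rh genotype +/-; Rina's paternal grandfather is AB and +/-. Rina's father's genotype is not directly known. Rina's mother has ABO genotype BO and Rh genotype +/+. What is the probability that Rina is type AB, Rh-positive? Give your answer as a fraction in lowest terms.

1/4

Rina's father's ABO genotype from AO × AB: 1/4 AA, 1/4 AB, 1/4 AO, 1/4 BO.
Crossing each possibility with the mother BO and summing P(type AB): 1/4·1/2 + 1/4·1/4 + 1/4·1/4 + 1/4·0 = 1/4.
Similarly for Rh via the father's Rh distribution: P(Rh+) = 1.
Independent loci: 1/4 × 1 = 1/4.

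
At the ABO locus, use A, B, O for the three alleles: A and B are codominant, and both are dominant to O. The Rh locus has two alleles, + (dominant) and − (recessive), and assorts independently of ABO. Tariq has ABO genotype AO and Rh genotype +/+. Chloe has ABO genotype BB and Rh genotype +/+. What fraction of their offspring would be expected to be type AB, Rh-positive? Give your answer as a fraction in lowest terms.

1/2

ABO cross AO × BB → offspring phenotypes: 1/2 B, 1/2 AB.
Rh cross +/+ × +/+ → 1 Rh+.
Independent loci: P(type AB, Rh-positive) = 1/2 × 1 = 1/2.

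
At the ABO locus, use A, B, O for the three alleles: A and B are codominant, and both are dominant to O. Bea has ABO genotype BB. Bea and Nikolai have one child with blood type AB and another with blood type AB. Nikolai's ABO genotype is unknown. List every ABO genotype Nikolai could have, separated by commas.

AA, AB, AO

For each candidate genotype of Nikolai, check whether crossing it with BB can produce every observed child phenotype.
  AA → possible child types {AB} ✓
  AB → possible child types {B, AB} ✓
  AO → possible child types {B, AB} ✓
  BB → possible child types {B} ✗
  BO → possible child types {B} ✗
  OO → possible child types {B} ✗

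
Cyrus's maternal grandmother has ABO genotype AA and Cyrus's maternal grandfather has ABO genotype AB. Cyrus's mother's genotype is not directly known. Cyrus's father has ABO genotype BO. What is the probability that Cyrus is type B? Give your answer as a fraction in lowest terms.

Cyrus's mother's ABO genotype from AA × AB: 1/2 AA, 1/2 AB.
Crossing each possibility with the father BO and summing P(type B): 1/2·0 + 1/2·1/2 = 1/4.

1/4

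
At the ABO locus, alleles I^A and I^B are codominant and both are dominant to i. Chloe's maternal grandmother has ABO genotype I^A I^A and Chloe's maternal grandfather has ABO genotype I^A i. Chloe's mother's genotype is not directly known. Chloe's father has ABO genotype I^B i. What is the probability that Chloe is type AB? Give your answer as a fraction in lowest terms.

Chloe's mother's ABO genotype from I^A I^A × I^A i: 1/2 I^A I^A, 1/2 I^A i.
Crossing each possibility with the father I^B i and summing P(type AB): 1/2·1/2 + 1/2·1/4 = 3/8.

3/8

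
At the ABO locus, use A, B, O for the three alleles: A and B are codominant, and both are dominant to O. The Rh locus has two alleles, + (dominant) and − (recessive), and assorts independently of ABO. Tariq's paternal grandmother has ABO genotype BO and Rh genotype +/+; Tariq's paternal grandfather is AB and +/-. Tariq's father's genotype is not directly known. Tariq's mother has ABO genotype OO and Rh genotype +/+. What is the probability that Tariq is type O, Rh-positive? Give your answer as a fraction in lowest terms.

Tariq's father's ABO genotype from BO × AB: 1/4 AB, 1/4 AO, 1/4 BB, 1/4 BO.
Crossing each possibility with the mother OO and summing P(type O): 1/4·0 + 1/4·1/2 + 1/4·0 + 1/4·1/2 = 1/4.
Similarly for Rh via the father's Rh distribution: P(Rh+) = 1.
Independent loci: 1/4 × 1 = 1/4.

1/4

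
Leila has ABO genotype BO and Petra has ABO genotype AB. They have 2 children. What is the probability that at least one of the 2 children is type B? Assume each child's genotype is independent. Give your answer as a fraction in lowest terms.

3/4

ABO cross BO × AB → 1/4 A, 1/2 B, 1/4 AB.
So P(type B) = 1/2 per child.
P(none) = (1/2)^2 = 1/4; P(at least one) = 1 − 1/4 = 3/4.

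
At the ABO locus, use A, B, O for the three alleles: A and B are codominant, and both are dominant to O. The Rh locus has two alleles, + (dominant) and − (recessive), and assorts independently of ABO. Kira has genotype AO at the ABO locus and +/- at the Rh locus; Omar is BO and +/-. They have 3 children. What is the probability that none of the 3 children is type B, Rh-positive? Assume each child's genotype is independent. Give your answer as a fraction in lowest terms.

ABO cross AO × BO → 1/4 O, 1/4 A, 1/4 B, 1/4 AB.
Rh cross +/- × +/- → 3/4 Rh+, 1/4 Rh-; so P(type B, Rh-positive) = 1/4 × 3/4 = 3/16 per child.
P(not type B, Rh-positive) = 13/16 for one child; (13/16)^3 = 2197/4096.

2197/4096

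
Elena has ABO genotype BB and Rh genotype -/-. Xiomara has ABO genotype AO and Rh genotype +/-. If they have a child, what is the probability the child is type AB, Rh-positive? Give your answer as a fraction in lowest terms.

ABO cross BB × AO → offspring phenotypes: 1/2 B, 1/2 AB.
Rh cross -/- × +/- → 1/2 Rh+, 1/2 Rh-.
Independent loci: P(type AB, Rh-positive) = 1/2 × 1/2 = 1/4.

1/4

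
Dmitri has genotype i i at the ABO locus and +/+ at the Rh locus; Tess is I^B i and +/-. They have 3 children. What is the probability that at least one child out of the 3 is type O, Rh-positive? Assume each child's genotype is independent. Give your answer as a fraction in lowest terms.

ABO cross i i × I^B i → 1/2 O, 1/2 B.
Rh cross +/+ × +/- → 1 Rh+; so P(type O, Rh-positive) = 1/2 × 1 = 1/2 per child.
P(none) = (1/2)^3 = 1/8; P(at least one) = 1 − 1/8 = 7/8.

7/8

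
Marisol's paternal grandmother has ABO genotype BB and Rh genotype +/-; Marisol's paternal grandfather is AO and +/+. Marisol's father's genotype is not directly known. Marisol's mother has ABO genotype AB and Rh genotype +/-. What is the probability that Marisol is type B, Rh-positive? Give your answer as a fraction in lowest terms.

Marisol's father's ABO genotype from BB × AO: 1/2 AB, 1/2 BO.
Crossing each possibility with the mother AB and summing P(type B): 1/2·1/4 + 1/2·1/2 = 3/8.
Similarly for Rh via the father's Rh distribution: P(Rh+) = 7/8.
Independent loci: 3/8 × 7/8 = 21/64.

21/64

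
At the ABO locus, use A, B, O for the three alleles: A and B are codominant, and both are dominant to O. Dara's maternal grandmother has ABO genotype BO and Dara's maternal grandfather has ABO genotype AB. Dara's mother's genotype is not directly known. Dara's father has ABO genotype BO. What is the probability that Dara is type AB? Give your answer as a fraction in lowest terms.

1/8

Dara's mother's ABO genotype from BO × AB: 1/4 AB, 1/4 AO, 1/4 BB, 1/4 BO.
Crossing each possibility with the father BO and summing P(type AB): 1/4·1/4 + 1/4·1/4 + 1/4·0 + 1/4·0 = 1/8.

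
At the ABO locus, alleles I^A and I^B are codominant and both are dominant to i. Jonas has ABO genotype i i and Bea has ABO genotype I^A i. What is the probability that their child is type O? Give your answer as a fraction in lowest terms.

ABO cross i i × I^A i → offspring phenotypes: 1/2 O, 1/2 A.
So P(type O) = 1/2.

1/2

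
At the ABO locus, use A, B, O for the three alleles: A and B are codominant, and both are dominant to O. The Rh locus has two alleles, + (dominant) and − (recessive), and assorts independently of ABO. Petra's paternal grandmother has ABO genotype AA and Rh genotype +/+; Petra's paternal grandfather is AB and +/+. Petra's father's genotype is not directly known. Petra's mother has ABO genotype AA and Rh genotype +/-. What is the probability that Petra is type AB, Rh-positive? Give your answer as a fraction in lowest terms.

1/4

Petra's father's ABO genotype from AA × AB: 1/2 AA, 1/2 AB.
Crossing each possibility with the mother AA and summing P(type AB): 1/2·0 + 1/2·1/2 = 1/4.
Similarly for Rh via the father's Rh distribution: P(Rh+) = 1.
Independent loci: 1/4 × 1 = 1/4.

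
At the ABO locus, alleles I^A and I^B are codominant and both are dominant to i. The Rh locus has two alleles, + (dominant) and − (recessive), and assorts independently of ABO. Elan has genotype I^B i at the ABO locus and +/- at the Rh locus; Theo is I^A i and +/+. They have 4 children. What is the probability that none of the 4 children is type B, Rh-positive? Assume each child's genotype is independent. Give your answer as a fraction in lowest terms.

ABO cross I^B i × I^A i → 1/4 O, 1/4 A, 1/4 B, 1/4 AB.
Rh cross +/- × +/+ → 1 Rh+; so P(type B, Rh-positive) = 1/4 × 1 = 1/4 per child.
P(not type B, Rh-positive) = 3/4 for one child; (3/4)^4 = 81/256.

81/256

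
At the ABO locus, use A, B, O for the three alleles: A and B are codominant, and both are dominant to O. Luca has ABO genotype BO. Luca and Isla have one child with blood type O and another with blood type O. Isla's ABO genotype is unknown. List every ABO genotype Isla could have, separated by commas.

For each candidate genotype of Isla, check whether crossing it with BO can produce every observed child phenotype.
  AA → possible child types {A, AB} ✗
  AB → possible child types {A, B, AB} ✗
  AO → possible child types {O, A, B, AB} ✓
  BB → possible child types {B} ✗
  BO → possible child types {O, B} ✓
  OO → possible child types {O, B} ✓

AO, BO, OO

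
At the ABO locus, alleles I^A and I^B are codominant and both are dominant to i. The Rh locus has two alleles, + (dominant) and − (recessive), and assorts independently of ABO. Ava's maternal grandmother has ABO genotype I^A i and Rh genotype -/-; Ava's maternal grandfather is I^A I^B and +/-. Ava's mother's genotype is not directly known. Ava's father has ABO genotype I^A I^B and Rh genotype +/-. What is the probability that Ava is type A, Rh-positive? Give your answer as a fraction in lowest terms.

Ava's mother's ABO genotype from I^A i × I^A I^B: 1/4 I^A I^A, 1/4 I^A I^B, 1/4 I^A i, 1/4 I^B i.
Crossing each possibility with the father I^A I^B and summing P(type A): 1/4·1/2 + 1/4·1/4 + 1/4·1/2 + 1/4·1/4 = 3/8.
Similarly for Rh via the mother's Rh distribution: P(Rh+) = 5/8.
Independent loci: 3/8 × 5/8 = 15/64.

15/64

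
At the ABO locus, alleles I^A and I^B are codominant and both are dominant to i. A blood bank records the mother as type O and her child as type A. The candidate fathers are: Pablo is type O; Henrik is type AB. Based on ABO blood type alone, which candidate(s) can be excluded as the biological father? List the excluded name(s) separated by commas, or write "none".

Pablo

A candidate is excluded only if no genotype consistent with his phenotype could produce a type A child with a type O mother.
Pablo (type O): no genotype consistent with that phenotype can produce a type-A child with a type-O mother.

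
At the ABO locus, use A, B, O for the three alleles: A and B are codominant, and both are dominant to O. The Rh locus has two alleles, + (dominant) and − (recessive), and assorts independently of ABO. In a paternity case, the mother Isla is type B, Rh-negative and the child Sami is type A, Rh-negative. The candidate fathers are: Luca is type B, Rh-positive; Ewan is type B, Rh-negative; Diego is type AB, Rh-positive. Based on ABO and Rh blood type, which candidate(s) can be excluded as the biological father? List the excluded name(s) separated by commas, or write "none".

Luca, Ewan

A candidate is excluded only if no genotype consistent with his phenotype could produce a type A, Rh-negative child with a type B, Rh-negative mother.
Luca (type B, Rh+): no genotype consistent with that phenotype can produce a type-A Rh- child with a type-B mother.
Ewan (type B, Rh-): no genotype consistent with that phenotype can produce a type-A Rh- child with a type-B mother.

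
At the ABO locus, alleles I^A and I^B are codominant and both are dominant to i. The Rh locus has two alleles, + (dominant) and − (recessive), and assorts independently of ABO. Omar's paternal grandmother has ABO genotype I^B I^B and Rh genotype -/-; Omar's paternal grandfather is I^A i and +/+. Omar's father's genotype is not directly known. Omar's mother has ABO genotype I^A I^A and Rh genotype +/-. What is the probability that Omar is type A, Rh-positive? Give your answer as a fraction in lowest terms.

Omar's father's ABO genotype from I^B I^B × I^A i: 1/2 I^A I^B, 1/2 I^B i.
Crossing each possibility with the mother I^A I^A and summing P(type A): 1/2·1/2 + 1/2·1/2 = 1/2.
Similarly for Rh via the father's Rh distribution: P(Rh+) = 3/4.
Independent loci: 1/2 × 3/4 = 3/8.

3/8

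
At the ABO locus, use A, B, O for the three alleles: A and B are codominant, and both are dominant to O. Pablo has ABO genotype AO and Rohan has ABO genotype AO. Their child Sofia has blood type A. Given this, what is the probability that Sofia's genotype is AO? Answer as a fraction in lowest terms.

2/3

Cross AO × AO → 1/4 AA, 1/2 AO, 1/4 OO.
Type-A genotypes among offspring: AA (1/4), AO (1/2); total 3/4.
P(AO | type A) = (1/2) / (3/4) = 2/3.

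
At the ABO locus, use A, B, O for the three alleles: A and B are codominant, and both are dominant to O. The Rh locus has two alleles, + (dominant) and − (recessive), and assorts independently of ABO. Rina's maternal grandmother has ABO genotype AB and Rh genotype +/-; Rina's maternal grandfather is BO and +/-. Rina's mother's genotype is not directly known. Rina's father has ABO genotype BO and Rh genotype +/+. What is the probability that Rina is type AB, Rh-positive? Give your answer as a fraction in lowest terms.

1/8

Rina's mother's ABO genotype from AB × BO: 1/4 AB, 1/4 AO, 1/4 BB, 1/4 BO.
Crossing each possibility with the father BO and summing P(type AB): 1/4·1/4 + 1/4·1/4 + 1/4·0 + 1/4·0 = 1/8.
Similarly for Rh via the mother's Rh distribution: P(Rh+) = 1.
Independent loci: 1/8 × 1 = 1/8.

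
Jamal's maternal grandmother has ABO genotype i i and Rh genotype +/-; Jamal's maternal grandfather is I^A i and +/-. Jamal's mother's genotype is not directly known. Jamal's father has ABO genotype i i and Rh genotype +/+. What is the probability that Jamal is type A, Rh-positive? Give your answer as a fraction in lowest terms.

Jamal's mother's ABO genotype from i i × I^A i: 1/2 I^A i, 1/2 i i.
Crossing each possibility with the father i i and summing P(type A): 1/2·1/2 + 1/2·0 = 1/4.
Similarly for Rh via the mother's Rh distribution: P(Rh+) = 1.
Independent loci: 1/4 × 1 = 1/4.

1/4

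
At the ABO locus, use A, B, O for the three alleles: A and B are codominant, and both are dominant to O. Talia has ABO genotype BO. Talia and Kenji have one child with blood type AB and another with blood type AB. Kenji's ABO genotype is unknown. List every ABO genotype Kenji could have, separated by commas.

AA, AB, AO

For each candidate genotype of Kenji, check whether crossing it with BO can produce every observed child phenotype.
  AA → possible child types {A, AB} ✓
  AB → possible child types {A, B, AB} ✓
  AO → possible child types {O, A, B, AB} ✓
  BB → possible child types {B} ✗
  BO → possible child types {O, B} ✗
  OO → possible child types {O, B} ✗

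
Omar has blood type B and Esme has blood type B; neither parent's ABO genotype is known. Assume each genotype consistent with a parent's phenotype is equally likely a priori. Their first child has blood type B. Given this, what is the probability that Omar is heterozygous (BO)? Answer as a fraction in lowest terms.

Possible genotypes: Omar ∈ {BB, BO}; Esme ∈ {BB, BO}.
Weight each parental genotype pair by prior × P(type-B child):
  BB × BB: posterior weight 4/15.
  BB × BO: posterior weight 4/15.
  BO × BB: posterior weight 4/15.
  BO × BO: posterior weight 1/5.
Sum the posterior weight over pairs where Omar is BO: 7/15.

7/15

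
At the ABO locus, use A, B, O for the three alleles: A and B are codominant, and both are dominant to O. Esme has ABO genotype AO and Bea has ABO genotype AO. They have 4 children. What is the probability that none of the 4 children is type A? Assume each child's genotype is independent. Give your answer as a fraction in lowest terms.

1/256

ABO cross AO × AO → 1/4 O, 3/4 A.
So P(type A) = 3/4 per child.
P(not type A) = 1/4 for one child; (1/4)^4 = 1/256.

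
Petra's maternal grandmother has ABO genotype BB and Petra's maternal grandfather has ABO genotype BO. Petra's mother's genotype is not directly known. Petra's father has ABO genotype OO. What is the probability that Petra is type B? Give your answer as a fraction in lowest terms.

3/4

Petra's mother's ABO genotype from BB × BO: 1/2 BB, 1/2 BO.
Crossing each possibility with the father OO and summing P(type B): 1/2·1 + 1/2·1/2 = 3/4.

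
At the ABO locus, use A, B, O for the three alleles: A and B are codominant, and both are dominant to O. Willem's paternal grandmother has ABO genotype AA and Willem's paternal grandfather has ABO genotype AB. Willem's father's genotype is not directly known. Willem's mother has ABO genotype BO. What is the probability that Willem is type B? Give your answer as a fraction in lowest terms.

Willem's father's ABO genotype from AA × AB: 1/2 AA, 1/2 AB.
Crossing each possibility with the mother BO and summing P(type B): 1/2·0 + 1/2·1/2 = 1/4.

1/4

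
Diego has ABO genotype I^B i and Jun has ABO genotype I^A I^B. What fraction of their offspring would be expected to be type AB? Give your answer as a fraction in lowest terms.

ABO cross I^B i × I^A I^B → offspring phenotypes: 1/4 A, 1/2 B, 1/4 AB.
So P(type AB) = 1/4.

1/4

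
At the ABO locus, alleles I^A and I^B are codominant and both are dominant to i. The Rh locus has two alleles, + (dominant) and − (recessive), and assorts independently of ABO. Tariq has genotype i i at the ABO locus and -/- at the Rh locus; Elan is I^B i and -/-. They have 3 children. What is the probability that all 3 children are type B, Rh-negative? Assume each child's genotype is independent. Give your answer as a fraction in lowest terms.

ABO cross i i × I^B i → 1/2 O, 1/2 B.
Rh cross -/- × -/- → 1 Rh-; so P(type B, Rh-negative) = 1/2 × 1 = 1/2 per child.
All 3 independent: (1/2)^3 = 1/8.

1/8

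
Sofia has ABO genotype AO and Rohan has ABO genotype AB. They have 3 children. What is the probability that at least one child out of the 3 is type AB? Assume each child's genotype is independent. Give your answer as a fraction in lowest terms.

ABO cross AO × AB → 1/2 A, 1/4 B, 1/4 AB.
So P(type AB) = 1/4 per child.
P(none) = (3/4)^3 = 27/64; P(at least one) = 1 − 27/64 = 37/64.

37/64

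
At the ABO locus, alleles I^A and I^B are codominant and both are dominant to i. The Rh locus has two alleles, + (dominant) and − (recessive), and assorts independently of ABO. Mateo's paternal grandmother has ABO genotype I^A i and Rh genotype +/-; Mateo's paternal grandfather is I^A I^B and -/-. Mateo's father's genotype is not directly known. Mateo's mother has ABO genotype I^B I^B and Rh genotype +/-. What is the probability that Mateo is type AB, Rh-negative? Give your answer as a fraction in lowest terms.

3/16

Mateo's father's ABO genotype from I^A i × I^A I^B: 1/4 I^A I^A, 1/4 I^A I^B, 1/4 I^A i, 1/4 I^B i.
Crossing each possibility with the mother I^B I^B and summing P(type AB): 1/4·1 + 1/4·1/2 + 1/4·1/2 + 1/4·0 = 1/2.
Similarly for Rh via the father's Rh distribution: P(Rh-) = 3/8.
Independent loci: 1/2 × 3/8 = 3/16.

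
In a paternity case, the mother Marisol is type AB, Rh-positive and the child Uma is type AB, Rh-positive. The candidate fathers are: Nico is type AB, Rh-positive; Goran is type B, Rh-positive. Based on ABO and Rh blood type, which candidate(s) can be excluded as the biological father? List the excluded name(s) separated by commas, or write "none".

none

A candidate is excluded only if no genotype consistent with his phenotype could produce a type AB, Rh-positive child with a type AB, Rh-positive mother.
Every candidate has at least one consistent genotype combination, so none can be excluded.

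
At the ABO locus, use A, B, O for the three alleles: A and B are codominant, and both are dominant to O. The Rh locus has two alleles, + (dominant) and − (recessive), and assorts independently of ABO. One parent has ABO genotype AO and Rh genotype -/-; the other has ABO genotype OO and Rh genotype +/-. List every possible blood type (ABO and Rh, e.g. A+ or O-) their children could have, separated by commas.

O+, O-, A+, A-

Gametes from AO × OO give offspring ABO genotypes AO, OO, i.e. phenotypes O, A.
Rh cross -/- × +/- → phenotypes Rh+, Rh-.
Combining independently: O+, O-, A+, A-.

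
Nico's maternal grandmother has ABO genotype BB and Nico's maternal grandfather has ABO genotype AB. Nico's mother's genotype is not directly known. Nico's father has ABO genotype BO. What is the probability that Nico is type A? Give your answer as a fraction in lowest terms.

Nico's mother's ABO genotype from BB × AB: 1/2 AB, 1/2 BB.
Crossing each possibility with the father BO and summing P(type A): 1/2·1/4 + 1/2·0 = 1/8.

1/8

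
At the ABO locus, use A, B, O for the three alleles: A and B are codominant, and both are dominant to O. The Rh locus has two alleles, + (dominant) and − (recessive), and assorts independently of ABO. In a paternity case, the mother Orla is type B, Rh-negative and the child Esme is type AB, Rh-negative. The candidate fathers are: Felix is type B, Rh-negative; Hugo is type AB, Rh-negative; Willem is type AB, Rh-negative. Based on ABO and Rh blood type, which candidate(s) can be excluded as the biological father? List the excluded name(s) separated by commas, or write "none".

Felix

A candidate is excluded only if no genotype consistent with his phenotype could produce a type AB, Rh-negative child with a type B, Rh-negative mother.
Felix (type B, Rh-): no genotype consistent with that phenotype can produce a type-AB Rh- child with a type-B mother.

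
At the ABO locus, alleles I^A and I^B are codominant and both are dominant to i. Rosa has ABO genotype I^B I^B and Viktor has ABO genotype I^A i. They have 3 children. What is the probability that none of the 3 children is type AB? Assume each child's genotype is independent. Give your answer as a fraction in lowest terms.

ABO cross I^B I^B × I^A i → 1/2 B, 1/2 AB.
So P(type AB) = 1/2 per child.
P(not type AB) = 1/2 for one child; (1/2)^3 = 1/8.

1/8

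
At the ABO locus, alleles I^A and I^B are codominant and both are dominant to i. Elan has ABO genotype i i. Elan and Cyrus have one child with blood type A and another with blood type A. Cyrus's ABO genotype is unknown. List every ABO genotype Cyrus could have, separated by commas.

I^A I^A, I^A I^B, I^A i

For each candidate genotype of Cyrus, check whether crossing it with i i can produce every observed child phenotype.
  I^A I^A → possible child types {A} ✓
  I^A I^B → possible child types {A, B} ✓
  I^A i → possible child types {O, A} ✓
  I^B I^B → possible child types {B} ✗
  I^B i → possible child types {O, B} ✗
  i i → possible child types {O} ✗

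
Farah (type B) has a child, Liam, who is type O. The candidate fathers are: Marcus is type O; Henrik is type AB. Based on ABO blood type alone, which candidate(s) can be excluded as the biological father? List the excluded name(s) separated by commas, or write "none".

A candidate is excluded only if no genotype consistent with his phenotype could produce a type O child with a type B mother.
Henrik (type AB): no genotype consistent with that phenotype can produce a type-O child with a type-B mother.

Henrik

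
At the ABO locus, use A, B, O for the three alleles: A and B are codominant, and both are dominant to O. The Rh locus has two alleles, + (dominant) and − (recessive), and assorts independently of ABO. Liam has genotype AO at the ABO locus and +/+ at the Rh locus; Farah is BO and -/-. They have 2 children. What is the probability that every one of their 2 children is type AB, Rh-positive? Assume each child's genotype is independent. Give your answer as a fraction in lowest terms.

ABO cross AO × BO → 1/4 O, 1/4 A, 1/4 B, 1/4 AB.
Rh cross +/+ × -/- → 1 Rh+; so P(type AB, Rh-positive) = 1/4 × 1 = 1/4 per child.
All 2 independent: (1/4)^2 = 1/16.

1/16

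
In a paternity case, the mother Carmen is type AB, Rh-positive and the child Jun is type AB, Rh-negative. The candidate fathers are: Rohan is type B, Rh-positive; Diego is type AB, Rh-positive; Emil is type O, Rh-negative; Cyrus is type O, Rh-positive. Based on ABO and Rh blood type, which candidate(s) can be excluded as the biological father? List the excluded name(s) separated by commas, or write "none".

Emil, Cyrus

A candidate is excluded only if no genotype consistent with his phenotype could produce a type AB, Rh-negative child with a type AB, Rh-positive mother.
Emil (type O, Rh-): no genotype consistent with that phenotype can produce a type-AB Rh- child with a type-AB mother.
Cyrus (type O, Rh+): no genotype consistent with that phenotype can produce a type-AB Rh- child with a type-AB mother.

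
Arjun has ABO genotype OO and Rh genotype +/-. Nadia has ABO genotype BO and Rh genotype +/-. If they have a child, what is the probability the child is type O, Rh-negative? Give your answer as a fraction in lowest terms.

1/8

ABO cross OO × BO → offspring phenotypes: 1/2 O, 1/2 B.
Rh cross +/- × +/- → 3/4 Rh+, 1/4 Rh-.
Independent loci: P(type O, Rh-negative) = 1/2 × 1/4 = 1/8.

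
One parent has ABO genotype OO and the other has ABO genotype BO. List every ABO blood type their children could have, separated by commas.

O, B

Gametes from OO × BO give offspring ABO genotypes BO, OO, i.e. phenotypes O, B.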